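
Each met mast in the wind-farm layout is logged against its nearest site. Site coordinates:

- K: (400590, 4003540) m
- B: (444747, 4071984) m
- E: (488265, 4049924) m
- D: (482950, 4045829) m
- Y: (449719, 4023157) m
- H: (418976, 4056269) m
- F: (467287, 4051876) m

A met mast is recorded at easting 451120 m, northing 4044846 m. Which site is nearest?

Squared distances to each site:
K: 4259466536.000; B: 777086173.000; E: 1405537109.000; D: 1014115189.000; Y: 472375522.000; H: 1163721665.000; F: 310792789.000.
Minimum at F.

F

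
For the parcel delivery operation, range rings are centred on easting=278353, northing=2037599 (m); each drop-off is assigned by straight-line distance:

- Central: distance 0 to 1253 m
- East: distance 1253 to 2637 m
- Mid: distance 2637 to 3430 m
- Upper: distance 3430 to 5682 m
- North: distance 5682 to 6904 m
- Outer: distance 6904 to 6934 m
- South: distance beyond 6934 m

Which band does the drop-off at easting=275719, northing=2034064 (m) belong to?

Upper

Distance = √((275719−278353)² + (2034064−2037599)²) = √(6937956.000 + 12496225.000) = 4408.422 m.
3430 ≤ 4408.422 < 5682 → Upper.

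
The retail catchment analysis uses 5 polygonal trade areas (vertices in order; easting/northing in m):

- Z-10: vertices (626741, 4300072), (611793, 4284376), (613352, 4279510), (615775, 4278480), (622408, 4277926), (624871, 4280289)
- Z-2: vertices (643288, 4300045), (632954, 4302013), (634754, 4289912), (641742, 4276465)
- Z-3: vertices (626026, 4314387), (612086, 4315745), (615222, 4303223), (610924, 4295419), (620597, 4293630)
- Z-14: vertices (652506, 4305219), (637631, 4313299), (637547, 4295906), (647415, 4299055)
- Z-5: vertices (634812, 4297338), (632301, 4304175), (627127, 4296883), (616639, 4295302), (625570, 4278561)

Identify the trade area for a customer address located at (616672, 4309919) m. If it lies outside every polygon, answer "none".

Cast a ray rightward from (616672, 4309919). For each polygon, the edges (by vertex number in listed order) whose endpoints lie on opposite sides of northing = 4309919, where each meets that height, and whether that is right or left of the point:
Z-10: no edge straddles that height → 0 crossings.
Z-2: no edge straddles that height → 0 crossings.
Z-3: 2–3 at easting≈613545.1 (left), 5–1 at easting≈624857.4 (right) → 1 crossing.
Z-14: 1–2 at easting≈643853.5 (right), 2–3 at easting≈637614.7 (right) → 2 crossings.
Z-5: no edge straddles that height → 0 crossings.
Only Z-3 has an odd count, so the point is inside Z-3.

Z-3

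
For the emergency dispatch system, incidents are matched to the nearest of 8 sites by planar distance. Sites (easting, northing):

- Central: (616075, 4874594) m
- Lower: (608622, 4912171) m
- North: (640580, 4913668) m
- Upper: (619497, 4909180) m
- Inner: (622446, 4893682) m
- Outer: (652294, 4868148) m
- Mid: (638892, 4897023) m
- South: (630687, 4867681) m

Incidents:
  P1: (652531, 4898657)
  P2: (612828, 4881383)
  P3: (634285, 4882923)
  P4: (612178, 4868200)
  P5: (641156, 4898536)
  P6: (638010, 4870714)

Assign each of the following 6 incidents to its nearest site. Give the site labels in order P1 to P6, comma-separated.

P1 → Mid (d²=188692277.00)
P2 → Central (d²=56633530.00)
P3 → Mid (d²=220034449.00)
P4 → Central (d²=56069845.00)
P5 → Mid (d²=7414865.00)
P6 → South (d²=62825418.00)

Mid, Central, Mid, Central, Mid, South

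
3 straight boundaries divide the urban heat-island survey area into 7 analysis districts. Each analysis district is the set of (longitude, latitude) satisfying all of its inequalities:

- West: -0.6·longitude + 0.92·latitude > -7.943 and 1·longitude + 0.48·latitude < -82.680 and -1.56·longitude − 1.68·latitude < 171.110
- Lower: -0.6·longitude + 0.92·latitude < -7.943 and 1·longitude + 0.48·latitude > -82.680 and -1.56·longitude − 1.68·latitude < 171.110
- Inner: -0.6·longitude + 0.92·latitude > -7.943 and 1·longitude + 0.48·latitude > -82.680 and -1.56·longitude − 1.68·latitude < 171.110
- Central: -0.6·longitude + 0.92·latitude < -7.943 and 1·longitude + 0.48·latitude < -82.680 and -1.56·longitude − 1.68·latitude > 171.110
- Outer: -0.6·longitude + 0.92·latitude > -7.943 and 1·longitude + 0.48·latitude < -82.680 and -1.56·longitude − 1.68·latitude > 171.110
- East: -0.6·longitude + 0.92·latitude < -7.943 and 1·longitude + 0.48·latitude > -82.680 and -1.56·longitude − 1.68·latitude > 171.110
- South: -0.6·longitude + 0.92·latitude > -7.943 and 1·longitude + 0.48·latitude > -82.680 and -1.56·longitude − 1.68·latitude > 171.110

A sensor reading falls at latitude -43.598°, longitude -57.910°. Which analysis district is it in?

-0.6·-57.910 + 0.92·-43.598 = -5.364, which is > -7.943
1·-57.910 + 0.48·-43.598 = -78.837, which is > -82.680
-1.56·-57.910 − 1.68·-43.598 = 163.584, which is < 171.110
This sign pattern matches Inner.

Inner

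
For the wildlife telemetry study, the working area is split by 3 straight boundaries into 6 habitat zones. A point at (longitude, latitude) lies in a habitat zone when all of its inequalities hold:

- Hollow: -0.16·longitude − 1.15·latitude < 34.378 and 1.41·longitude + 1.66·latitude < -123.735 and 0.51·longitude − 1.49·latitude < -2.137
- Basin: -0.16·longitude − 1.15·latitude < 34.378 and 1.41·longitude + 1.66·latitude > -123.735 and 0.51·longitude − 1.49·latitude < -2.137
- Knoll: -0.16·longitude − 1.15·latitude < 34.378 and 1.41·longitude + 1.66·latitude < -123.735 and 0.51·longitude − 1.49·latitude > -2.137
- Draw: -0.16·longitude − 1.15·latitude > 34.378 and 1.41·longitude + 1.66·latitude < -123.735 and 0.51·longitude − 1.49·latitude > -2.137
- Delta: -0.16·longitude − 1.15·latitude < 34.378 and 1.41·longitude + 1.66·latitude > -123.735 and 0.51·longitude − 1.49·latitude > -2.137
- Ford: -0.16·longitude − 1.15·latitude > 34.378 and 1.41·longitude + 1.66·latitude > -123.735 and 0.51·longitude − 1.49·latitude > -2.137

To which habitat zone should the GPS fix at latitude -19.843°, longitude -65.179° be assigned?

-0.16·-65.179 − 1.15·-19.843 = 33.248, which is < 34.378
1.41·-65.179 + 1.66·-19.843 = -124.842, which is < -123.735
0.51·-65.179 − 1.49·-19.843 = -3.675, which is < -2.137
This sign pattern matches Hollow.

Hollow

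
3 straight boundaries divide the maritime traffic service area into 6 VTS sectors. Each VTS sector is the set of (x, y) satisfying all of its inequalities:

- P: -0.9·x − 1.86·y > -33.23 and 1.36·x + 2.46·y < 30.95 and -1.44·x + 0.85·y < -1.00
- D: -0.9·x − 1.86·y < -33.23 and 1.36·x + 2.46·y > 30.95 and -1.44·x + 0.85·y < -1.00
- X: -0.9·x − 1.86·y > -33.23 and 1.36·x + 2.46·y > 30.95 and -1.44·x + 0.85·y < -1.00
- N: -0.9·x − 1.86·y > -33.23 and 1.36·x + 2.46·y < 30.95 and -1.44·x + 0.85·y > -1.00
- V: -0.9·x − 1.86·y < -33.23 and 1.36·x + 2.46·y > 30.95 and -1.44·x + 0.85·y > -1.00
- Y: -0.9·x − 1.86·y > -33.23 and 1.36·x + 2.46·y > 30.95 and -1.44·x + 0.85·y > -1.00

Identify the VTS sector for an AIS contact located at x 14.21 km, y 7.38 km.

X

-0.9·14.21 − 1.86·7.38 = -26.516, which is > -33.23
1.36·14.21 + 2.46·7.38 = 37.480, which is > 30.95
-1.44·14.21 + 0.85·7.38 = -14.189, which is < -1.00
This sign pattern matches X.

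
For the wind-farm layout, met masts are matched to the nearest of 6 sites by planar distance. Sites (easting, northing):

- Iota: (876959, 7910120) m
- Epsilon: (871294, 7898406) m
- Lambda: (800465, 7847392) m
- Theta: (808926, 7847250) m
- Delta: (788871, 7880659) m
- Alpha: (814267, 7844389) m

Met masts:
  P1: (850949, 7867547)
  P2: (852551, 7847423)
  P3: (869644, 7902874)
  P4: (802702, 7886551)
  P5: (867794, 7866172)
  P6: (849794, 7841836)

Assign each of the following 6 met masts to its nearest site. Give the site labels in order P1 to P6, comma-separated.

Epsilon, Alpha, Epsilon, Delta, Epsilon, Alpha

P1 → Epsilon (d²=1366196906.00)
P2 → Alpha (d²=1474869812.00)
P3 → Epsilon (d²=22685524.00)
P4 → Delta (d²=226012225.00)
P5 → Epsilon (d²=1051280756.00)
P6 → Alpha (d²=1268685538.00)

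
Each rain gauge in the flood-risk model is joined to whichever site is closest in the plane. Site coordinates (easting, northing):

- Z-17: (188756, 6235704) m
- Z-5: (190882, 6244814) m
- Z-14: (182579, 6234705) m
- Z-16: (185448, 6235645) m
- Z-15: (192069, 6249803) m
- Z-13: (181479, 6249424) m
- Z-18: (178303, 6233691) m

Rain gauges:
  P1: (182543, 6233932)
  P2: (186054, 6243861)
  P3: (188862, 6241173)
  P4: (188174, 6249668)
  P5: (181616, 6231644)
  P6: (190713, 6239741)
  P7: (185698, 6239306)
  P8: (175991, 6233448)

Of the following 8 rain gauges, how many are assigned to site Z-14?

P1 → Z-14
P2 → Z-5
P3 → Z-5
P4 → Z-15
P5 → Z-14
P6 → Z-17
P7 → Z-16
P8 → Z-18
2 of the 8 go to Z-14.

2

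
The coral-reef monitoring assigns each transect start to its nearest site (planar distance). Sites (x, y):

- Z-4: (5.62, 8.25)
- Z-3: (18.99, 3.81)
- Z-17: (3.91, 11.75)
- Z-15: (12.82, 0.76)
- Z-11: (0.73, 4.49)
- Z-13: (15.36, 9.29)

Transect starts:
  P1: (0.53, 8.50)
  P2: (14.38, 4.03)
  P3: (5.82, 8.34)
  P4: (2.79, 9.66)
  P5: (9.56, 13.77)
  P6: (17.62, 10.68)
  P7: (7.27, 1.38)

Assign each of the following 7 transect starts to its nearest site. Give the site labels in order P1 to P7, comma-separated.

Z-11, Z-15, Z-4, Z-17, Z-17, Z-13, Z-15

P1 → Z-11 (d²=16.12)
P2 → Z-15 (d²=13.13)
P3 → Z-4 (d²=0.05)
P4 → Z-17 (d²=5.62)
P5 → Z-17 (d²=36.00)
P6 → Z-13 (d²=7.04)
P7 → Z-15 (d²=31.19)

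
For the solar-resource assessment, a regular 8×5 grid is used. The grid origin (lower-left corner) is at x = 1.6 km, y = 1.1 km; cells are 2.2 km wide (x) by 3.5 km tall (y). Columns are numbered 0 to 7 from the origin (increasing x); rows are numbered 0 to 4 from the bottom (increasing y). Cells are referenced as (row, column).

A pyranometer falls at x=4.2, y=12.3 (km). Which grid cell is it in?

(3, 1)

Column index: ⌊(4.2 − 1.6) / 2.2⌋ = ⌊1.182⌋ = 1
Row offset from origin: ⌊(12.3 − 1.1) / 3.5⌋ = ⌊3.200⌋ = 3 → row 3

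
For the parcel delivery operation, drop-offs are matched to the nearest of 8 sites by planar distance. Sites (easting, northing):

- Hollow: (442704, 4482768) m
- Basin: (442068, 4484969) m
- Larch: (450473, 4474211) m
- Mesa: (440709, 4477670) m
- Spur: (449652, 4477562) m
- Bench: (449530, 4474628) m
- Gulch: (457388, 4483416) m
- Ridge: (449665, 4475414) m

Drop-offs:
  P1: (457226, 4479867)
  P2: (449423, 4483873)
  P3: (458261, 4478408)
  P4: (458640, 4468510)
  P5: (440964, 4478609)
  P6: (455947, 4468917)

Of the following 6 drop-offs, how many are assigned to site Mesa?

P1 → Gulch
P2 → Spur
P3 → Gulch
P4 → Larch
P5 → Mesa
P6 → Larch
1 of the 6 goes to Mesa.

1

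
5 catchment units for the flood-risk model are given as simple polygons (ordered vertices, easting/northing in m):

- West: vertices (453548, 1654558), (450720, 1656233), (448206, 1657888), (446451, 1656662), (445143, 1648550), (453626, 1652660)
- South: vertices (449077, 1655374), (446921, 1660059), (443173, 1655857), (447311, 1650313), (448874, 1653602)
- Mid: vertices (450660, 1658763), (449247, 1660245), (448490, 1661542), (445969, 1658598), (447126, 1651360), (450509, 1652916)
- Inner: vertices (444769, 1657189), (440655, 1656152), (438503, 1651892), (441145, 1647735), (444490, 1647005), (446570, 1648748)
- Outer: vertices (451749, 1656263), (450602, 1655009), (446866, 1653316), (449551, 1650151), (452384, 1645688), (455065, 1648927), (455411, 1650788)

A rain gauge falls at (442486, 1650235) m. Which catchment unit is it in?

Inner

Cast a ray rightward from (442486, 1650235). For each polygon, the edges (by vertex number in listed order) whose endpoints lie on opposite sides of northing = 1650235, where each meets that height, and whether that is right or left of the point:
West: 4–5 at easting≈445414.7 (right), 5–6 at easting≈448620.8 (right) → 2 crossings.
South: no edge straddles that height → 0 crossings.
Mid: no edge straddles that height → 0 crossings.
Inner: 3–4 at easting≈439556.1 (left), 6–1 at easting≈446252.7 (right) → 1 crossing.
Outer: 3–4 at easting≈449479.7 (right), 6–7 at easting≈455308.2 (right) → 2 crossings.
Only Inner has an odd count, so the point is inside Inner.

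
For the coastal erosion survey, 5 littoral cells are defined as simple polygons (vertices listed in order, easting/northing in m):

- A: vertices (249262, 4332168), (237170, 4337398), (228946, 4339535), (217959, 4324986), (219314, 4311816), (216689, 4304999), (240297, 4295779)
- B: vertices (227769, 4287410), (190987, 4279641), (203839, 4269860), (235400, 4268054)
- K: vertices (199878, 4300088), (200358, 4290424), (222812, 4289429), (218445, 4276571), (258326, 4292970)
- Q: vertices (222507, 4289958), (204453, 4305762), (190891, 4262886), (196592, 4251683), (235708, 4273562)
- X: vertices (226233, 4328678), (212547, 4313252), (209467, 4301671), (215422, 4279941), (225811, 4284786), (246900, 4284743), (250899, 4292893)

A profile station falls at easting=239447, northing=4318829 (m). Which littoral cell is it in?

Cast a ray rightward from (239447, 4318829). For each polygon, the edges (by vertex number in listed order) whose endpoints lie on opposite sides of northing = 4318829, where each meets that height, and whether that is right or left of the point:
A: 4–5 at easting≈218592.5 (left), 7–1 at easting≈245975.7 (right) → 1 crossing.
B: no edge straddles that height → 0 crossings.
K: no edge straddles that height → 0 crossings.
Q: no edge straddles that height → 0 crossings.
X: 1–2 at easting≈217494.9 (left), 7–1 at easting≈233021.8 (left) → 0 crossings.
Only A has an odd count, so the point is inside A.

A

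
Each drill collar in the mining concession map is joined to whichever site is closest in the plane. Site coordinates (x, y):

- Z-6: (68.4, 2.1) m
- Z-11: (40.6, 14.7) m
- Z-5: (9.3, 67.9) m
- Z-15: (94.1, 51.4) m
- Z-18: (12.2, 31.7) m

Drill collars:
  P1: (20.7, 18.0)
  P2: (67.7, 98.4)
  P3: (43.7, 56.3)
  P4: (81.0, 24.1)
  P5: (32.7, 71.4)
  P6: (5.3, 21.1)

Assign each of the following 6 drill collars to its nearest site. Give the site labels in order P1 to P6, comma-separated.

Z-18, Z-15, Z-5, Z-6, Z-5, Z-18

P1 → Z-18 (d²=259.94)
P2 → Z-15 (d²=2905.96)
P3 → Z-5 (d²=1317.92)
P4 → Z-6 (d²=642.76)
P5 → Z-5 (d²=559.81)
P6 → Z-18 (d²=159.97)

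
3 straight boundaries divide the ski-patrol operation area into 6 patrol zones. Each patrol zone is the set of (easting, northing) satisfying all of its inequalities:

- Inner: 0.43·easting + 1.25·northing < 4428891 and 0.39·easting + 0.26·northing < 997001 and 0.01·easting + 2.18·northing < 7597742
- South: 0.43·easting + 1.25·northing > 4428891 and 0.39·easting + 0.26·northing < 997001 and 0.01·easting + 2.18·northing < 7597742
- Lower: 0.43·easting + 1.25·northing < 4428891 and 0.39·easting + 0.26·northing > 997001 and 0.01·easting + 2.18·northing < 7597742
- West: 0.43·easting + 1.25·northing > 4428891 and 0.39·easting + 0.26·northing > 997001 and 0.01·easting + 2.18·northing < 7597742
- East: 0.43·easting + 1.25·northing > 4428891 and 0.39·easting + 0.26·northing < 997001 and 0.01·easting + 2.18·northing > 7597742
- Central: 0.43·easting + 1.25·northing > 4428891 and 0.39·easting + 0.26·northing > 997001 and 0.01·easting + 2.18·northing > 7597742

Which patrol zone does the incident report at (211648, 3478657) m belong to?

0.43·211648 + 1.25·3478657 = 4439329.890, which is > 4428891
0.39·211648 + 0.26·3478657 = 986993.540, which is < 997001
0.01·211648 + 2.18·3478657 = 7585588.740, which is < 7597742
This sign pattern matches South.

South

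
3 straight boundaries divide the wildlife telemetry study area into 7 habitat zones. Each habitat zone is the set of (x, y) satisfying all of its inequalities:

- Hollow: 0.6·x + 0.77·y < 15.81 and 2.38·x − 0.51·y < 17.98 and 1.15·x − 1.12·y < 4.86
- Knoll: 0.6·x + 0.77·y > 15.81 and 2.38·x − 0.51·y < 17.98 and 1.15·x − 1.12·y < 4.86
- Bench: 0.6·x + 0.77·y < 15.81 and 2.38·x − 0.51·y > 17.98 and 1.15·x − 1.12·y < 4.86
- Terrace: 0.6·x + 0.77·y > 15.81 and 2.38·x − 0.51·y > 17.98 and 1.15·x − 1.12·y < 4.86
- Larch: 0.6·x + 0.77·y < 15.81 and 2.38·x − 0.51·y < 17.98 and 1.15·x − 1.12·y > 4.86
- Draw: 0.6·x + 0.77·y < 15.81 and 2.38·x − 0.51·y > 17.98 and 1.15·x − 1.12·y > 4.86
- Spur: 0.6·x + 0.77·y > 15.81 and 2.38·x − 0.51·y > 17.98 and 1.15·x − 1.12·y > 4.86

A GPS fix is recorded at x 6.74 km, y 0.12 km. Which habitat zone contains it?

Larch

0.6·6.74 + 0.77·0.12 = 4.136, which is < 15.81
2.38·6.74 − 0.51·0.12 = 15.980, which is < 17.98
1.15·6.74 − 1.12·0.12 = 7.617, which is > 4.86
This sign pattern matches Larch.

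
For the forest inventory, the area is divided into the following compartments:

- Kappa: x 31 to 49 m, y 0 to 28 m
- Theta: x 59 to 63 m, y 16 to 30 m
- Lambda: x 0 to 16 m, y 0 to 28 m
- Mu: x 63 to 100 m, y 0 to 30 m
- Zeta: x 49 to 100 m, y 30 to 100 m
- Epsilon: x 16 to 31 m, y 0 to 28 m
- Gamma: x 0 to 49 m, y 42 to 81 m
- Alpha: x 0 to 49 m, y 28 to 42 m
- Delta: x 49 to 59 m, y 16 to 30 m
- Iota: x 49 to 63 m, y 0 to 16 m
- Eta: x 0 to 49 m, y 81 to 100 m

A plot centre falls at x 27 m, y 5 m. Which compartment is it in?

Epsilon

The point has x = 27 and y = 5.
Only Epsilon satisfies 16 ≤ x ≤ 31 and 0 ≤ y ≤ 28.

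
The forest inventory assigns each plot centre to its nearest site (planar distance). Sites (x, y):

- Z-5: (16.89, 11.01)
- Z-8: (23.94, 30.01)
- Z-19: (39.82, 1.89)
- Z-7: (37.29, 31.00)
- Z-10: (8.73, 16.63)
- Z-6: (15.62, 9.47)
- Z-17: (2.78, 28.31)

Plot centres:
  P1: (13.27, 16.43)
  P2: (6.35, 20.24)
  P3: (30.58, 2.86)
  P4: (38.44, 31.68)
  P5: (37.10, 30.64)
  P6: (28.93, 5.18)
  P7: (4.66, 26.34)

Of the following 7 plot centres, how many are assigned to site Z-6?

P1 → Z-10
P2 → Z-10
P3 → Z-19
P4 → Z-7
P5 → Z-7
P6 → Z-19
P7 → Z-17
0 of the 7 go to Z-6.

0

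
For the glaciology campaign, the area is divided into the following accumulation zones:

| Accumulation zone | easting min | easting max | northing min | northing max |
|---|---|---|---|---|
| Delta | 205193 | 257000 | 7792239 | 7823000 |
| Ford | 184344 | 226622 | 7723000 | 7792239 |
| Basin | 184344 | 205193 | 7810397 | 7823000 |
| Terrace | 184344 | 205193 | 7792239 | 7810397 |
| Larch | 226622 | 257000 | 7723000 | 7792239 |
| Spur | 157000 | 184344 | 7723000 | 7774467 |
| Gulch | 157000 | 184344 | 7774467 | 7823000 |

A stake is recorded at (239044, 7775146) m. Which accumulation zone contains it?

Larch

The point has easting = 239044 and northing = 7775146.
Only Larch satisfies 226622 ≤ easting ≤ 257000 and 7723000 ≤ northing ≤ 7792239.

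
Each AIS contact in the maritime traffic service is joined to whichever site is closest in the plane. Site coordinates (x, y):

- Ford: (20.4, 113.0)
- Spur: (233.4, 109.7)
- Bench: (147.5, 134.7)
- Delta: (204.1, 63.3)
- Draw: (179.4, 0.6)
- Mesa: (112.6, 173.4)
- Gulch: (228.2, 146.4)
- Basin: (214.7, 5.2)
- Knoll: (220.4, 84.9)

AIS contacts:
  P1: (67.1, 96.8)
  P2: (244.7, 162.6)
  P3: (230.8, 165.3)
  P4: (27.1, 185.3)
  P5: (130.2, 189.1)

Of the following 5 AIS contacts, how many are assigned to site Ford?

P1 → Ford
P2 → Gulch
P3 → Gulch
P4 → Ford
P5 → Mesa
2 of the 5 go to Ford.

2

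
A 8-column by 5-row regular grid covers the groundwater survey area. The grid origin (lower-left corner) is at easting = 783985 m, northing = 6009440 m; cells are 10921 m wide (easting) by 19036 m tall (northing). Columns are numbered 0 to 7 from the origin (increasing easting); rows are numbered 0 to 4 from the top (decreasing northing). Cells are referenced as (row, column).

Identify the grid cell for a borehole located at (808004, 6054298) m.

(2, 2)

Column index: ⌊(808004 − 783985) / 10921⌋ = ⌊2.199⌋ = 2
Row offset from origin: ⌊(6054298 − 6009440) / 19036⌋ = ⌊2.356⌋ = 2 → row 2 (counted from top)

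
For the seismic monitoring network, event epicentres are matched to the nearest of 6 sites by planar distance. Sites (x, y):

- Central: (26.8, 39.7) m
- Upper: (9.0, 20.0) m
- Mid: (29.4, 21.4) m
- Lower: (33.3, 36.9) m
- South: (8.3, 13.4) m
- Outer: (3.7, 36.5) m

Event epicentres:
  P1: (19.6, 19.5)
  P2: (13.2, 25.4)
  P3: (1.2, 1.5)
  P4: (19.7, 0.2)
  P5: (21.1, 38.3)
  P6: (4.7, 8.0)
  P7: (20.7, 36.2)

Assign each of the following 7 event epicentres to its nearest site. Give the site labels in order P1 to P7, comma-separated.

Mid, Upper, South, South, Central, South, Central

P1 → Mid (d²=99.65)
P2 → Upper (d²=46.80)
P3 → South (d²=192.02)
P4 → South (d²=304.20)
P5 → Central (d²=34.45)
P6 → South (d²=42.12)
P7 → Central (d²=49.46)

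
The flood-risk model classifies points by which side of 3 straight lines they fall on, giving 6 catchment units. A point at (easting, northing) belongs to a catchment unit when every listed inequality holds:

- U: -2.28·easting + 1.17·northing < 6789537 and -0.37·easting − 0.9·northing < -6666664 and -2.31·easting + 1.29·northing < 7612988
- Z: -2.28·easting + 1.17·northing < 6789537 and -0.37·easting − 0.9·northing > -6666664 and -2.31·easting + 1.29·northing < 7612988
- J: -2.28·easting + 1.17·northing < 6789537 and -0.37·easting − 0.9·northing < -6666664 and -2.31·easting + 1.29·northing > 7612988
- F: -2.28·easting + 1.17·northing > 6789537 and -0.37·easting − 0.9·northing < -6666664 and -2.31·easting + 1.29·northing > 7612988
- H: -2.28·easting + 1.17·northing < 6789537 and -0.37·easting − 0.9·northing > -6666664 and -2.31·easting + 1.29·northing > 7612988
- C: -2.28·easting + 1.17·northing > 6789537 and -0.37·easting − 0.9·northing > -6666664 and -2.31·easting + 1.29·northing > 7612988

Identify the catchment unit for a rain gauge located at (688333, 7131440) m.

-2.28·688333 + 1.17·7131440 = 6774385.560, which is < 6789537
-0.37·688333 − 0.9·7131440 = -6672979.210, which is < -6666664
-2.31·688333 + 1.29·7131440 = 7609508.370, which is < 7612988
This sign pattern matches U.

U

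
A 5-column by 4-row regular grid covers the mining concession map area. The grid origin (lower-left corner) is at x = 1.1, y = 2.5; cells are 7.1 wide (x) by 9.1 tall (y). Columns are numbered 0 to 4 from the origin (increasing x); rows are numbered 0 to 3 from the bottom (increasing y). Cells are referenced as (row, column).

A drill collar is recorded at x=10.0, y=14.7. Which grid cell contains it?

(1, 1)

Column index: ⌊(10.0 − 1.1) / 7.1⌋ = ⌊1.254⌋ = 1
Row offset from origin: ⌊(14.7 − 2.5) / 9.1⌋ = ⌊1.341⌋ = 1 → row 1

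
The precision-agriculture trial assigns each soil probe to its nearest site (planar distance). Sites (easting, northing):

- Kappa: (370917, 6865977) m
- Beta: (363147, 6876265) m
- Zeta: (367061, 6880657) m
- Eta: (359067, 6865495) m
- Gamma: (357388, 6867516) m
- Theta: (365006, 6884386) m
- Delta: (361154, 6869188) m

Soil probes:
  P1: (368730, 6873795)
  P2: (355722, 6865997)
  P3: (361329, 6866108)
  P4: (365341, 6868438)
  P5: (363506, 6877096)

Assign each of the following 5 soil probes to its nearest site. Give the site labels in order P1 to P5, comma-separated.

Beta, Gamma, Eta, Delta, Beta

P1 → Beta (d²=37270789.00)
P2 → Gamma (d²=5082917.00)
P3 → Eta (d²=5492413.00)
P4 → Delta (d²=18093469.00)
P5 → Beta (d²=819442.00)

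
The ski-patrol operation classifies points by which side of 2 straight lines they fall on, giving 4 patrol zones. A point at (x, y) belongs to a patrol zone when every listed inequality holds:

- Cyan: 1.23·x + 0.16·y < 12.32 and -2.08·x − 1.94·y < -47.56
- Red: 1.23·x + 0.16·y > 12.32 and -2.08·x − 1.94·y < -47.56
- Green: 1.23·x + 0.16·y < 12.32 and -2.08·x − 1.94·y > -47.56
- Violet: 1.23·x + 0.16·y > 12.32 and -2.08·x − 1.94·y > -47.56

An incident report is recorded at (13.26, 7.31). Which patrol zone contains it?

1.23·13.26 + 0.16·7.31 = 17.479, which is > 12.32
-2.08·13.26 − 1.94·7.31 = -41.762, which is > -47.56
This sign pattern matches Violet.

Violet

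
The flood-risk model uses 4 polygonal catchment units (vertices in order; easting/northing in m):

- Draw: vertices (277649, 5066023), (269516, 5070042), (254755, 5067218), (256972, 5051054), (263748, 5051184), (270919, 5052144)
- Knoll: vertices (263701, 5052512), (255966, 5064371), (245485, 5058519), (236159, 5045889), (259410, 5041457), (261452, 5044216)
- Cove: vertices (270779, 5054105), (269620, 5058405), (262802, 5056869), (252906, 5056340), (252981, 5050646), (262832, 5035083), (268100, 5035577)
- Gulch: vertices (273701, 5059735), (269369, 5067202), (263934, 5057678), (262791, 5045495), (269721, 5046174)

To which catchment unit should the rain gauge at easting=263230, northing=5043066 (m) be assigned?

Cove

Cast a ray rightward from (263230, 5043066). For each polygon, the edges (by vertex number in listed order) whose endpoints lie on opposite sides of northing = 5043066, where each meets that height, and whether that is right or left of the point:
Draw: no edge straddles that height → 0 crossings.
Knoll: 4–5 at easting≈250968.9 (left), 5–6 at easting≈260600.9 (left) → 0 crossings.
Cove: 5–6 at easting≈257779.0 (left), 7–1 at easting≈269182.8 (right) → 1 crossing.
Gulch: no edge straddles that height → 0 crossings.
Only Cove has an odd count, so the point is inside Cove.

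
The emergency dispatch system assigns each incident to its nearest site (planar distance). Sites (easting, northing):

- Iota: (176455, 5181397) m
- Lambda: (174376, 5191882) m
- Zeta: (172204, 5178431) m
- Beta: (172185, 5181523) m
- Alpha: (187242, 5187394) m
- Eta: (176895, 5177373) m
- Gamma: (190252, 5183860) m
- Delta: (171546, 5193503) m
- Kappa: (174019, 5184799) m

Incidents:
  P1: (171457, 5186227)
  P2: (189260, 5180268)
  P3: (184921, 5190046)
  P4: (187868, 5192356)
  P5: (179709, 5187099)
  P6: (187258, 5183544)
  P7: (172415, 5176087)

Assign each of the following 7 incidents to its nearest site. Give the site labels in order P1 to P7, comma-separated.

P1 → Kappa (d²=8603028.00)
P2 → Gamma (d²=13886528.00)
P3 → Alpha (d²=12420145.00)
P4 → Alpha (d²=25013320.00)
P5 → Kappa (d²=37666100.00)
P6 → Gamma (d²=9063892.00)
P7 → Zeta (d²=5538857.00)

Kappa, Gamma, Alpha, Alpha, Kappa, Gamma, Zeta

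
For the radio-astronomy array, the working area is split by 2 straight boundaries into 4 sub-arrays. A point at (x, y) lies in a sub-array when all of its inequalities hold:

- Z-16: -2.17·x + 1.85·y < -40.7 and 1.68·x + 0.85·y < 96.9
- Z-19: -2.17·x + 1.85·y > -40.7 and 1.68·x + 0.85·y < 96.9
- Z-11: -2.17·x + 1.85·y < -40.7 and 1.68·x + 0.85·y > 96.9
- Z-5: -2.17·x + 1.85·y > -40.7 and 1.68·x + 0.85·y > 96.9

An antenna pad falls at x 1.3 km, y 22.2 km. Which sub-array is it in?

Z-19

-2.17·1.3 + 1.85·22.2 = 38.249, which is > -40.7
1.68·1.3 + 0.85·22.2 = 21.054, which is < 96.9
This sign pattern matches Z-19.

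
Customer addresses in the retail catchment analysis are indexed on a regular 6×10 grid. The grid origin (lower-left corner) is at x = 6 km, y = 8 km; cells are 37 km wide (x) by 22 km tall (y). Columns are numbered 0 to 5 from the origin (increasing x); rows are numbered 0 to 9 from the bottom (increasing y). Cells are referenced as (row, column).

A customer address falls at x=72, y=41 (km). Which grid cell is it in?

Column index: ⌊(72 − 6) / 37⌋ = ⌊1.784⌋ = 1
Row offset from origin: ⌊(41 − 8) / 22⌋ = ⌊1.500⌋ = 1 → row 1

(1, 1)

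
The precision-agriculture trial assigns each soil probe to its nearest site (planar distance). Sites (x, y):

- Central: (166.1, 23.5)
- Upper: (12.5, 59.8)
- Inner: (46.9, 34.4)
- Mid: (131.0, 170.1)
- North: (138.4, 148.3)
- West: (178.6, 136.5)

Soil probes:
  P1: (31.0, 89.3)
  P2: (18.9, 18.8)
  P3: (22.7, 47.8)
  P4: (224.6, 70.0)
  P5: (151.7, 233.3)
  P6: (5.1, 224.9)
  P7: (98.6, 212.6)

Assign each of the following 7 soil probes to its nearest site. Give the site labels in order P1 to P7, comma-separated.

P1 → Upper (d²=1212.50)
P2 → Inner (d²=1027.36)
P3 → Upper (d²=248.04)
P4 → Central (d²=5584.50)
P5 → Mid (d²=4422.73)
P6 → Mid (d²=18853.85)
P7 → Mid (d²=2856.01)

Upper, Inner, Upper, Central, Mid, Mid, Mid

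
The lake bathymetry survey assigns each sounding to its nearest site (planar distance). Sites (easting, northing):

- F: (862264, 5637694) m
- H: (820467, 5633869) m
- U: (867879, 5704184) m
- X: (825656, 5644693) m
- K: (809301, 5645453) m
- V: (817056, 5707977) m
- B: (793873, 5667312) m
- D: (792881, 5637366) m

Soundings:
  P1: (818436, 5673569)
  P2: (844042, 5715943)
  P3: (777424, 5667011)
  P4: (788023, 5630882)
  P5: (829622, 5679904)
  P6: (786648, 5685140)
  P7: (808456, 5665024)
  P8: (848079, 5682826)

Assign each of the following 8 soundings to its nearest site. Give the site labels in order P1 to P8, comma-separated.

P1 → B (d²=642491018.00)
P2 → U (d²=706476650.00)
P3 → B (d²=270660202.00)
P4 → D (d²=65642420.00)
P5 → V (d²=945997685.00)
P6 → B (d²=370038209.00)
P7 → B (d²=217898833.00)
P8 → U (d²=848204164.00)

B, U, B, D, V, B, B, U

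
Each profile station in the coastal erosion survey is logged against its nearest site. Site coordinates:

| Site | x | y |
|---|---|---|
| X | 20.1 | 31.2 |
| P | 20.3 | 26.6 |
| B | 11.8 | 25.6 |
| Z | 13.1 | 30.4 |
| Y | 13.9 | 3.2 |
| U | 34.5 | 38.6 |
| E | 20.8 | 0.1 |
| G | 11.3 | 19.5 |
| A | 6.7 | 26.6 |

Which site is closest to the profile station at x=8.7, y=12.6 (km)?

Squared distances to each site:
X: 475.920; P: 330.560; B: 178.610; Z: 336.200; Y: 115.400; U: 1341.640; E: 302.660; G: 54.370; A: 200.000.
Minimum at G.

G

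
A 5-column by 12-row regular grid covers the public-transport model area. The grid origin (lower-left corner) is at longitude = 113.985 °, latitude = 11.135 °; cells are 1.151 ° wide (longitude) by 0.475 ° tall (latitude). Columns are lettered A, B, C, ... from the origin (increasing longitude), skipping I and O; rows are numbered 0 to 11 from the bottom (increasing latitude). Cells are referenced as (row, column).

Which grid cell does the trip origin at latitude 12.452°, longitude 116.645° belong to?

Column index: ⌊(116.645 − 113.985) / 1.151⌋ = ⌊2.311⌋ = 2 → column C
Row offset from origin: ⌊(12.452 − 11.135) / 0.475⌋ = ⌊2.773⌋ = 2 → row 2

(2, C)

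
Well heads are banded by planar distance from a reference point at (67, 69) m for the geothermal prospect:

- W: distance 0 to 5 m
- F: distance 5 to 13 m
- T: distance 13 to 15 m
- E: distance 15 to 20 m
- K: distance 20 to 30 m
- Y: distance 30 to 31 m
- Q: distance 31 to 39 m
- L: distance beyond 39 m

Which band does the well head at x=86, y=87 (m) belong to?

Distance = √((86−67)² + (87−69)²) = √(361.000 + 324.000) = 26.173 m.
20 ≤ 26.173 < 30 → K.

K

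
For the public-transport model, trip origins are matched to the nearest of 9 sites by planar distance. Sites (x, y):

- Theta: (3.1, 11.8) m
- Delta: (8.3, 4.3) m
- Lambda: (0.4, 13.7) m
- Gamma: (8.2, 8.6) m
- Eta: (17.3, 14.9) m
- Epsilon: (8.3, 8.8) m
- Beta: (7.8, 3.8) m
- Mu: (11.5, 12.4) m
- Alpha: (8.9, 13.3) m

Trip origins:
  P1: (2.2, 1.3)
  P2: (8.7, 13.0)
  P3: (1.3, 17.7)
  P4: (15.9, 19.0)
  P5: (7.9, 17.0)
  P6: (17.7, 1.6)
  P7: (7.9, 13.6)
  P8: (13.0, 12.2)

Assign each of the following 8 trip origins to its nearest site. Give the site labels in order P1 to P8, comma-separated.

Beta, Alpha, Lambda, Eta, Alpha, Delta, Alpha, Mu

P1 → Beta (d²=37.61)
P2 → Alpha (d²=0.13)
P3 → Lambda (d²=16.81)
P4 → Eta (d²=18.77)
P5 → Alpha (d²=14.69)
P6 → Delta (d²=95.65)
P7 → Alpha (d²=1.09)
P8 → Mu (d²=2.29)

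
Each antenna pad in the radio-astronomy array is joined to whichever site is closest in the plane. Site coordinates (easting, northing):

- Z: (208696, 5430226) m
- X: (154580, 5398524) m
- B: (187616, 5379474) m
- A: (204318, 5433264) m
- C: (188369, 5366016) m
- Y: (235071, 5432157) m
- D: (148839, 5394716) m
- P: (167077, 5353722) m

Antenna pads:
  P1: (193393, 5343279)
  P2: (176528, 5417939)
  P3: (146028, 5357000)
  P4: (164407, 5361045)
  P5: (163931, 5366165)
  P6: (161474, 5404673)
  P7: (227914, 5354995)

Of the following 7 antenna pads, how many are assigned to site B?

0

P1 → C
P2 → X
P3 → P
P4 → P
P5 → P
P6 → X
P7 → C
0 of the 7 go to B.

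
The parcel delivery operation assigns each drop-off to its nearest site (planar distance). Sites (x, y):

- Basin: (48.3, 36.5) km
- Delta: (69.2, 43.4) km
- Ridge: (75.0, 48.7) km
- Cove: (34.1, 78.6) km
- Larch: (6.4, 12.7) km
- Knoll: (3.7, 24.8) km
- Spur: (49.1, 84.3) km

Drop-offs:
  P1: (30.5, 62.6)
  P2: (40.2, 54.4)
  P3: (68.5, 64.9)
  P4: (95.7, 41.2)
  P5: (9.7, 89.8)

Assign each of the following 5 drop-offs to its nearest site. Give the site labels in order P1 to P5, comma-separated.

P1 → Cove (d²=268.96)
P2 → Basin (d²=386.02)
P3 → Ridge (d²=304.69)
P4 → Ridge (d²=484.74)
P5 → Cove (d²=720.80)

Cove, Basin, Ridge, Ridge, Cove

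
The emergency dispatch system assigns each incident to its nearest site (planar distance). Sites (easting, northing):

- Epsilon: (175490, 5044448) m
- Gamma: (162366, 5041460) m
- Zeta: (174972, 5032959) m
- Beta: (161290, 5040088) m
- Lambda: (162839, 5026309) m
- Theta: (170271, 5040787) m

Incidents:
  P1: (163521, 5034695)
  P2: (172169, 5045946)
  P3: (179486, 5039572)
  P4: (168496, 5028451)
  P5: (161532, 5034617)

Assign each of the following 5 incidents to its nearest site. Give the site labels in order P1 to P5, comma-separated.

Beta, Epsilon, Epsilon, Lambda, Beta

P1 → Beta (d²=34061810.00)
P2 → Epsilon (d²=13273045.00)
P3 → Epsilon (d²=39743392.00)
P4 → Lambda (d²=36589813.00)
P5 → Beta (d²=29990405.00)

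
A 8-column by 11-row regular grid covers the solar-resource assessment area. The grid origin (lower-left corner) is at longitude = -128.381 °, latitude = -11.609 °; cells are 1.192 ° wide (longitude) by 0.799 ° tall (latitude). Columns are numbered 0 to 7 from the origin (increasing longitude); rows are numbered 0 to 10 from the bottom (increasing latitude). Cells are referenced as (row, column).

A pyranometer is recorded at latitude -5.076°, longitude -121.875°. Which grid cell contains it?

Column index: ⌊(-121.875 − -128.381) / 1.192⌋ = ⌊5.458⌋ = 5
Row offset from origin: ⌊(-5.076 − -11.609) / 0.799⌋ = ⌊8.176⌋ = 8 → row 8

(8, 5)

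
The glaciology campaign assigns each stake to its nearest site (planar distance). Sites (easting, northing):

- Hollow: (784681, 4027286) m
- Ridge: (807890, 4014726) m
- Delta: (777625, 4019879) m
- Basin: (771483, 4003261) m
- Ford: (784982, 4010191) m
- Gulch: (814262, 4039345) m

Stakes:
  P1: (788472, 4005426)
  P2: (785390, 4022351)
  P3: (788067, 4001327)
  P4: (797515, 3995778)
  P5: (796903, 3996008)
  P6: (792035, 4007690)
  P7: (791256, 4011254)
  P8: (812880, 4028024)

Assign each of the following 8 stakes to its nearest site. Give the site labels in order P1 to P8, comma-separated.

P1 → Ford (d²=34885325.00)
P2 → Hollow (d²=24856906.00)
P3 → Ford (d²=88087721.00)
P4 → Ford (d²=364810658.00)
P5 → Ford (d²=343267730.00)
P6 → Ford (d²=55999810.00)
P7 → Ford (d²=40493045.00)
P8 → Gulch (d²=130074965.00)

Ford, Hollow, Ford, Ford, Ford, Ford, Ford, Gulch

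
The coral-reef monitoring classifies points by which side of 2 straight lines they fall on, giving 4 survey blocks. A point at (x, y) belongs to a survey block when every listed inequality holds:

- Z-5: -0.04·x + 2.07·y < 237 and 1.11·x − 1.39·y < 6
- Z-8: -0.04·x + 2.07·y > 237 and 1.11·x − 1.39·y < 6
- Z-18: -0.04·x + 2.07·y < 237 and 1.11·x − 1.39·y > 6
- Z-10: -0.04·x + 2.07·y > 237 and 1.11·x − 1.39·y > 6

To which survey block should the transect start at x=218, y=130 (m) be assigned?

Z-10

-0.04·218 + 2.07·130 = 260.380, which is > 237
1.11·218 − 1.39·130 = 61.280, which is > 6
This sign pattern matches Z-10.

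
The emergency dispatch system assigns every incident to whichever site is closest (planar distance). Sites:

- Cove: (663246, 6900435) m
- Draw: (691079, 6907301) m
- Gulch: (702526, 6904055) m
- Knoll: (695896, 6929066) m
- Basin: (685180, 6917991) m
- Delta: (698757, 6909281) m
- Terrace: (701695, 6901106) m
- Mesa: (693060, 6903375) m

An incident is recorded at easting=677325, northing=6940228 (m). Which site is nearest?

Squared distances to each site:
Cove: 1781701090.000; Draw: 1273359845.000; Gulch: 1943576330.000; Knoll: 469472285.000; Basin: 556185194.000; Delta: 1417047433.000; Terrace: 2124427784.000; Mesa: 1605733834.000.
Minimum at Knoll.

Knoll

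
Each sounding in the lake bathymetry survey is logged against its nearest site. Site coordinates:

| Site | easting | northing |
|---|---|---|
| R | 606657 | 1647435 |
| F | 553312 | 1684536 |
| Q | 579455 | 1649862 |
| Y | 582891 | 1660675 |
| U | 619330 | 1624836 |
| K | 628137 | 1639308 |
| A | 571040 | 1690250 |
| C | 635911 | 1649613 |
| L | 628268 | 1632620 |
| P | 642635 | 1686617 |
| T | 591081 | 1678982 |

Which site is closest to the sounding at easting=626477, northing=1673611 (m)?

P

Squared distances to each site:
R: 1078015376.000; F: 5472472850.000; Q: 2775083485.000; Y: 2067079492.000; U: 2430080234.000; K: 1179451409.000; A: 3350117290.000; C: 664904360.000; L: 1683469762.000; P: 430237000.000; T: 1281724457.000.
Minimum at P.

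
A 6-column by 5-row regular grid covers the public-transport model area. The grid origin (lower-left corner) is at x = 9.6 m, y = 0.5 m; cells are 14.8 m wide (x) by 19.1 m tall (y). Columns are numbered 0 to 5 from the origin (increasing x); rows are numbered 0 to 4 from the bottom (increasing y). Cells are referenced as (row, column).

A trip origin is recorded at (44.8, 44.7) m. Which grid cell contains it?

(2, 2)

Column index: ⌊(44.8 − 9.6) / 14.8⌋ = ⌊2.378⌋ = 2
Row offset from origin: ⌊(44.7 − 0.5) / 19.1⌋ = ⌊2.314⌋ = 2 → row 2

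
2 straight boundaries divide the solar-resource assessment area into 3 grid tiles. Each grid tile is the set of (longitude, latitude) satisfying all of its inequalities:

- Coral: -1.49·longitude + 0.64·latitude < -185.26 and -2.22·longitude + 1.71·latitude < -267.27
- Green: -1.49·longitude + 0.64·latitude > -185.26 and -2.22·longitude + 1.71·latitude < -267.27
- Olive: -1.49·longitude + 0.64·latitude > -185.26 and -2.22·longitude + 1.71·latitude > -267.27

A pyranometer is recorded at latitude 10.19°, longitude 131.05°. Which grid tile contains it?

Coral

-1.49·131.05 + 0.64·10.19 = -188.743, which is < -185.26
-2.22·131.05 + 1.71·10.19 = -273.506, which is < -267.27
This sign pattern matches Coral.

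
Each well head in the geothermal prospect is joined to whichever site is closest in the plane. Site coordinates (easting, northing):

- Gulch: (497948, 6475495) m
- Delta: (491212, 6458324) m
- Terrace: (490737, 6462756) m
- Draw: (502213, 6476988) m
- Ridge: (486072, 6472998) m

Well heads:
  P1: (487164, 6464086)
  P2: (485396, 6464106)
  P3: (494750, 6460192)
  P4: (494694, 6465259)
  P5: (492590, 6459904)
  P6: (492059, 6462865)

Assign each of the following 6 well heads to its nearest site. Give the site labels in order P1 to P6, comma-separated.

P1 → Terrace (d²=14535229.00)
P2 → Terrace (d²=30348781.00)
P3 → Delta (d²=16006868.00)
P4 → Terrace (d²=21922858.00)
P5 → Delta (d²=4395284.00)
P6 → Terrace (d²=1759565.00)

Terrace, Terrace, Delta, Terrace, Delta, Terrace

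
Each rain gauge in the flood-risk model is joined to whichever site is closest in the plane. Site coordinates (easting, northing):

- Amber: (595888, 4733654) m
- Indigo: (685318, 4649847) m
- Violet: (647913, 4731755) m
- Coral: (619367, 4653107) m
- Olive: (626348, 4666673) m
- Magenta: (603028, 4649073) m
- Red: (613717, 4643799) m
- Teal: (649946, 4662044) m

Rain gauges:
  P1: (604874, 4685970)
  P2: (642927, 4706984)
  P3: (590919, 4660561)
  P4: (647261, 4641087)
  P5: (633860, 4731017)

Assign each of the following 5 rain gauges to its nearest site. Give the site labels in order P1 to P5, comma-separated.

P1 → Olive (d²=833506885.00)
P2 → Violet (d²=638462637.00)
P3 → Magenta (d²=278602025.00)
P4 → Teal (d²=446405074.00)
P5 → Violet (d²=198031453.00)

Olive, Violet, Magenta, Teal, Violet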